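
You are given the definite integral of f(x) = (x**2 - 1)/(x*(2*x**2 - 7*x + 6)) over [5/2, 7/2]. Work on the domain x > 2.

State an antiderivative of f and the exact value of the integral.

Antiderivative: F(x) = (-log(x) + 9*log(x - 2) - 5*log(x - 3/2))/6; value = -log(7/2)/6 + log(5/2)/6 + 2*log(2)/3 + 3*log(3/2)/2

Factor the denominator (x*(x - 2)*(2*x - 3)) and decompose: f = -5/(3*(2*x - 3)) + 3/(2*(x - 2)) - 1/(6*x); each piece integrates to a log, atan, or power term.
F(x) = (-log(x) + 9*log(x - 2) - 5*log(x - 3/2))/6 is an antiderivative of f.
Check: d/dx[(-log(x) + 9*log(x - 2) - 5*log(x - 3/2))/6] = (x**2 - 1)/(2*x**3 - 7*x**2 + 6*x), which equals f(x).
F(7/2) = -5*log(2)/6 - log(7/2)/6 + 3*log(3/2)/2; F(5/2) = -3*log(2)/2 - log(5/2)/6.
Integral = F(7/2) - F(5/2) = -log(7/2)/6 + log(5/2)/6 + 2*log(2)/3 + 3*log(3/2)/2.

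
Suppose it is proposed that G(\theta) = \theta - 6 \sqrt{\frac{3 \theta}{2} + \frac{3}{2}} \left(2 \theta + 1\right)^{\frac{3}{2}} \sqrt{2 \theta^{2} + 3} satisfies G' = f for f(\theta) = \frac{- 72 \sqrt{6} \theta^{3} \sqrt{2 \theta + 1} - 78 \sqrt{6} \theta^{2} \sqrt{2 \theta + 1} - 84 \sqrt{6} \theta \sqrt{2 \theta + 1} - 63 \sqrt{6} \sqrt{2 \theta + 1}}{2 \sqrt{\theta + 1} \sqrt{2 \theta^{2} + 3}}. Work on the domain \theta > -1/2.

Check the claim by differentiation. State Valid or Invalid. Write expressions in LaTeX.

Invalid: d/d\theta[G] - f = 1, which is not 0.

d/d\theta[G] = \frac{- 72 \sqrt{6} \theta^{3} \sqrt{2 \theta + 1} - 78 \sqrt{6} \theta^{2} \sqrt{2 \theta + 1} - 84 \sqrt{6} \theta \sqrt{2 \theta + 1} + 2 \sqrt{\theta + 1} \sqrt{2 \theta^{2} + 3} - 63 \sqrt{6} \sqrt{2 \theta + 1}}{2 \sqrt{\theta + 1} \sqrt{2 \theta^{2} + 3}}
d/d\theta[G] - f(\theta) = 1 != 0.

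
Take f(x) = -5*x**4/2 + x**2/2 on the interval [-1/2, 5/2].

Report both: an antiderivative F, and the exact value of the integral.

The integrand splits into summands that can be handled one at a time.
F(x) = x**3*(1 - 3*x**2)/6 is an antiderivative of f.
Check: d/dx[x**3*(1 - 3*x**2)/6] = -5*x**4/2 + x**2/2 = f(x).
F(5/2) = -8875/192; F(-1/2) = -1/192.
Integral = F(5/2) - F(-1/2) = -1479/32.

Antiderivative: F(x) = x**3*(1 - 3*x**2)/6; value = -1479/32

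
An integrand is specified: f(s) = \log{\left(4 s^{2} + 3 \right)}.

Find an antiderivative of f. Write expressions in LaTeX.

An antiderivative is F(s) = s \log{\left(4 s^{2} + 3 \right)} - 2 s + \sqrt{3} \operatorname{atan}{\left(\frac{2 \sqrt{3} s}{3} \right)}.

An antiderivative F(s) passes only if d/ds[F] lands on f(s) exactly.
Check: d/ds[s \log{\left(4 s^{2} + 3 \right)} - 2 s + \sqrt{3} \operatorname{atan}{\left(\frac{2 \sqrt{3} s}{3} \right)}] = \log{\left(4 s^{2} + 3 \right)} = f(s).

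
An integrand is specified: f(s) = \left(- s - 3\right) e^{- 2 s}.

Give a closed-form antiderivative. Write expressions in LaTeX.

Recognize the product-rule pattern: f = u'v + uv' with u = \frac{s}{2} + \frac{7}{4}, v = e^{- 2 s}, so integration by parts undoes it.
Check: d/ds[\frac{s e^{- 2 s}}{2} + \frac{7 e^{- 2 s}}{4}] = \left(- s - 3\right) e^{- 2 s} = f(s).

An antiderivative is F(s) = \frac{s e^{- 2 s}}{2} + \frac{7 e^{- 2 s}}{4}.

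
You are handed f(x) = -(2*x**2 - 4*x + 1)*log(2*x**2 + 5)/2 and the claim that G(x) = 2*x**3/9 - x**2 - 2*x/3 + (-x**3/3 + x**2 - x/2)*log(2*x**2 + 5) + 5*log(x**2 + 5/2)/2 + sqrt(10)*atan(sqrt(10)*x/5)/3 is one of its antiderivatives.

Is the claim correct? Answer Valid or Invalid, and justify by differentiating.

d/dx[G] = -x**2*log(2*x**2 + 5) + 2*x*log(2*x**2 + 5) - log(2*x**2 + 5)/2
This equals f(x) exactly, so the claim holds.

Valid. The derivative of G reproduces f.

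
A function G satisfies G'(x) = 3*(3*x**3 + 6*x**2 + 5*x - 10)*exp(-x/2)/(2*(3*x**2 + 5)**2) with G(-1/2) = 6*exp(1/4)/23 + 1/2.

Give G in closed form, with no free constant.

G(x) = (3*x**2*exp(x/2) - 6*x + 5*exp(x/2))/(6*x**2*exp(x/2) + 10*exp(x/2))

Recover the given G'(x) by differentiating a candidate G(x); any mismatch rules it out.
A general antiderivative is -x*exp(-x/2)/(x**2 + 5/3) + C.
The condition gives C = 6*exp(1/4)/23 + 1/2 - (6*exp(1/4)/23) = 1/2.
So G(x) = (3*x**2*exp(x/2) - 6*x + 5*exp(x/2))/(6*x**2*exp(x/2) + 10*exp(x/2)).
Check: d/dx[(3*x**2*exp(x/2) - 6*x + 5*exp(x/2))/(6*x**2*exp(x/2) + 10*exp(x/2))] = (9*x**3 + 18*x**2 + 15*x - 30)/(18*x**4*exp(x/2) + 60*x**2*exp(x/2) + 50*exp(x/2)), which equals G'(x).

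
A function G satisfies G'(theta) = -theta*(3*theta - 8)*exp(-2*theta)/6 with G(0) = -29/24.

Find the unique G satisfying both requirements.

Recognize the product-rule pattern: G'(theta) = u'v + uv' with u = theta**2/4 - 5*theta/12 - 5/24, v = exp(-2*theta), so integration by parts undoes it.
A general antiderivative is (6*theta**2 - 10*theta - 5)*exp(-2*theta)/24 + C.
The condition gives C = -29/24 - (-5/24) = -1.
So G(theta) = (6*theta**2 - 10*theta - 24*exp(2*theta) - 5)*exp(-2*theta)/24.
Check: d/dtheta[(6*theta**2 - 10*theta - 24*exp(2*theta) - 5)*exp(-2*theta)/24] = (-3*theta**2 + 8*theta)*exp(-2*theta)/6, which equals G'(theta).

G(theta) = (6*theta**2 - 10*theta - 24*exp(2*theta) - 5)*exp(-2*theta)/24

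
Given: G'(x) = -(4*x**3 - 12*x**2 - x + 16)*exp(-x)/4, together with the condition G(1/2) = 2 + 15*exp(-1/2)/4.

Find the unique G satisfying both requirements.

G'(x) has the shape u'v + uv' for u = x**3 - x/4 + 15/4 and v = exp(-x) — it is the derivative of the product u*v.
A general antiderivative is (4*x**3 - x + 15)*exp(-x)/4 + C.
The condition gives C = 2 + 15*exp(-1/2)/4 - (15*exp(-1/2)/4) = 2.
So G(x) = x**3*exp(-x) - x*exp(-x)/4 + 2 + 15*exp(-x)/4.
Check: d/dx[x**3*exp(-x) - x*exp(-x)/4 + 2 + 15*exp(-x)/4] = (-4*x**3 + 12*x**2 + x - 16)*exp(-x)/4, which equals G'(x).

G(x) = x**3*exp(-x) - x*exp(-x)/4 + 2 + 15*exp(-x)/4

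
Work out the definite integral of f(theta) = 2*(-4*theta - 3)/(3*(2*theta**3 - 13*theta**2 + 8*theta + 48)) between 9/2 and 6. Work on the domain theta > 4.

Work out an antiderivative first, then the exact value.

Antiderivative: F(theta) = 2*(-6*theta*log(theta - 4) + 6*theta*log(theta + 3/2) + 24*log(theta - 4) - 24*log(theta + 3/2) + 209)/(363*(theta - 4)); value = -19/11 - 4*log(6)/121 - 8*log(2)/121 + 4*log(15/2)/121

The denominator factors as 3*(theta - 4)**2*(2*theta + 3); partial fractions split f into directly integrable pieces: 8/(121*(2*theta + 3)) - 4/(121*(theta - 4)) - 38/(33*(theta - 4)**2).
F(theta) = 2*(-6*theta*log(theta - 4) + 6*theta*log(theta + 3/2) + 24*log(theta - 4) - 24*log(theta + 3/2) + 209)/(363*(theta - 4)) is an antiderivative of f.
Check: d/dtheta[2*(-6*theta*log(theta - 4) + 6*theta*log(theta + 3/2) + 24*log(theta - 4) - 24*log(theta + 3/2) + 209)/(363*(theta - 4))] = (-8*theta - 6)/(6*theta**3 - 39*theta**2 + 24*theta + 144), which equals f(theta).
F(6) = -4*log(2)/121 + 4*log(15/2)/121 + 19/33; F(9/2) = 4*log(2)/121 + 4*log(6)/121 + 76/33.
Integral = F(6) - F(9/2) = -19/11 - 4*log(6)/121 - 8*log(2)/121 + 4*log(15/2)/121.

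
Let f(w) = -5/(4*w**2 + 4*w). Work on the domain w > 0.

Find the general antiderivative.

F(w) = -5*log(w)/4 + 5*log(w + 1)/4 + C

The denominator factors as 4*w*(w + 1); partial fractions split f into directly integrable pieces: 5/(4*(w + 1)) - 5/(4*w).
Check: d/dw[-5*log(w)/4 + 5*log(w + 1)/4] = -5/(4*w**2 + 4*w) = f(w).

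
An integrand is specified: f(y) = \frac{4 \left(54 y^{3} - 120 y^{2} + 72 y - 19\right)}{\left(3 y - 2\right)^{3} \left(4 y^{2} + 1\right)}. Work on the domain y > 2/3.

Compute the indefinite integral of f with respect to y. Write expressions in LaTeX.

F(y) = \frac{2 \left(18 y^{2} \operatorname{atan}{\left(2 y \right)} - 24 y \operatorname{atan}{\left(2 y \right)} + 8 \operatorname{atan}{\left(2 y \right)} + 1\right)}{\left(3 y - 2\right)^{2}} + C

Any candidate F(y) must reproduce f(y) exactly when differentiated.
Check: d/dy[\frac{2 \left(18 y^{2} \operatorname{atan}{\left(2 y \right)} - 24 y \operatorname{atan}{\left(2 y \right)} + 8 \operatorname{atan}{\left(2 y \right)} + 1\right)}{\left(3 y - 2\right)^{2}}] = \frac{216 y^{3} - 480 y^{2} + 288 y - 76}{108 y^{5} - 216 y^{4} + 171 y^{3} - 86 y^{2} + 36 y - 8}, which equals f(y).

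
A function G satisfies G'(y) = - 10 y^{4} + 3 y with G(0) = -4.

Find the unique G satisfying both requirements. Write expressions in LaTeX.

The integrand splits into summands that can be handled one at a time.
A general antiderivative is - 2 y^{5} + \frac{3 y^{2}}{2} - 5 + C.
The condition gives C = -4 - (-5) = 1.
So G(y) = - \frac{4 y^{5} - 3 y^{2} + 8}{2}.
Check: d/dy[- \frac{4 y^{5} - 3 y^{2} + 8}{2}] = - 10 y^{4} + 3 y = G'(y).

G(y) = - \frac{4 y^{5} - 3 y^{2} + 8}{2}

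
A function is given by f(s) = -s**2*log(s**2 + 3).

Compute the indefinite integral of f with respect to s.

F(s) = -s**3*log(s**2 + 3)/3 + 2*s**3/9 - 2*s + 2*sqrt(3)*atan(sqrt(3)*s/3) + C

Recover f(s) by differentiating a candidate F(s); any mismatch rules it out.
Check: d/ds[-s**3*log(s**2 + 3)/3 + 2*s**3/9 - 2*s + 2*sqrt(3)*atan(sqrt(3)*s/3)] = -s**2*log(s**2 + 3) = f(s).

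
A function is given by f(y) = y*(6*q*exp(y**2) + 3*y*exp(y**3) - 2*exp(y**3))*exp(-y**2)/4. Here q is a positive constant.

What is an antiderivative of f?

An antiderivative is F(y) = (3*q*y**2 + exp(y**3 - y**2))/4.

A first test for any F(y): its y-derivative must equal f(y) identically.
Check: d/dy[(3*q*y**2 + exp(y**3 - y**2))/4] = 3*q*y/2 + 3*y**2*exp(-y**2)*exp(y**3)/4 - y*exp(-y**2)*exp(y**3)/2, which equals f(y).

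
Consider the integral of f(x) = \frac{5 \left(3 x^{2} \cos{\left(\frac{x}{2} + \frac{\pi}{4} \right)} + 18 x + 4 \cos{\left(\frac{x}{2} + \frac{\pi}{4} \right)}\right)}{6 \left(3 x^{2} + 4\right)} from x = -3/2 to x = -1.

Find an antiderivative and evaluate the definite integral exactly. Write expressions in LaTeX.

Antiderivative: F(x) = \frac{5 \log{\left(\frac{3 x^{2}}{2} + 2 \right)}}{2} + \frac{5 \sin{\left(\frac{x}{2} + \frac{\pi}{4} \right)}}{3}; value = - \frac{5 \log{\left(\frac{43}{8} \right)}}{2} - \frac{5 \cos{\left(\frac{3}{4} + \frac{\pi}{4} \right)}}{3} + \frac{5 \cos{\left(\frac{1}{2} + \frac{\pi}{4} \right)}}{3} + \frac{5 \log{\left(\frac{7}{2} \right)}}{2}

Any candidate F(x) must reproduce f(x) exactly when differentiated.
F(x) = \frac{5 \log{\left(\frac{3 x^{2}}{2} + 2 \right)}}{2} + \frac{5 \sin{\left(\frac{x}{2} + \frac{\pi}{4} \right)}}{3} is an antiderivative of f.
Check: d/dx[\frac{5 \log{\left(\frac{3 x^{2}}{2} + 2 \right)}}{2} + \frac{5 \sin{\left(\frac{x}{2} + \frac{\pi}{4} \right)}}{3}] = \frac{15 x^{2} \cos{\left(\frac{x}{2} + \frac{\pi}{4} \right)} + 90 x + 20 \cos{\left(\frac{x}{2} + \frac{\pi}{4} \right)}}{18 x^{2} + 24}, which equals f(x).
F(-1) = \frac{5 \cos{\left(\frac{1}{2} + \frac{\pi}{4} \right)}}{3} + \frac{5 \log{\left(\frac{7}{2} \right)}}{2}; F(-3/2) = \frac{5 \cos{\left(\frac{3}{4} + \frac{\pi}{4} \right)}}{3} + \frac{5 \log{\left(\frac{43}{8} \right)}}{2}.
Integral = F(-1) - F(-3/2) = - \frac{5 \log{\left(\frac{43}{8} \right)}}{2} - \frac{5 \cos{\left(\frac{3}{4} + \frac{\pi}{4} \right)}}{3} + \frac{5 \cos{\left(\frac{1}{2} + \frac{\pi}{4} \right)}}{3} + \frac{5 \log{\left(\frac{7}{2} \right)}}{2}.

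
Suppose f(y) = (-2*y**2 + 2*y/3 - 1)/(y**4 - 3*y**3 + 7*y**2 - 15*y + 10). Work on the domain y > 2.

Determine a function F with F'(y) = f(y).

Factor the denominator (3*(y - 2)*(y - 1)*(y**2 + 5)) and decompose: f = (25*y - 37)/(54*(y**2 + 5)) + 7/(18*(y - 1)) - 23/(27*(y - 2)); each piece integrates to a log, atan, or power term.
Check: d/dy[-23*log(y - 2)/27 + 7*log(y - 1)/18 + 25*log(y**2 + 5)/108 - 37*sqrt(5)*atan(sqrt(5)*y/5)/270] = (-6*y**2 + 2*y - 3)/(3*y**4 - 9*y**3 + 21*y**2 - 45*y + 30), which equals f(y).

An antiderivative is F(y) = -23*log(y - 2)/27 + 7*log(y - 1)/18 + 25*log(y**2 + 5)/108 - 37*sqrt(5)*atan(sqrt(5)*y/5)/270.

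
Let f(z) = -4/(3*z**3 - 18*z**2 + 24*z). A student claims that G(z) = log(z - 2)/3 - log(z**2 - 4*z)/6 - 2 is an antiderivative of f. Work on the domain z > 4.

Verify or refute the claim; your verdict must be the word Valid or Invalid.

Valid. The derivative of G reproduces f.

d/dz[G] = -4/(3*z**3 - 18*z**2 + 24*z)
This equals f(z) exactly, so the claim holds.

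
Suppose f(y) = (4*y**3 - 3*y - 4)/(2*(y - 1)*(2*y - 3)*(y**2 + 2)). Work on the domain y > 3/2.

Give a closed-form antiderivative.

Factor the denominator (2*(y - 1)*(2*y - 3)*(y**2 + 2)) and decompose: f = -(3*y - 38)/(34*(y**2 + 2)) + 20/(17*(2*y - 3)) + 1/(2*(y - 1)); each piece integrates to a log, atan, or power term.
Check: d/dy[(40*log(y - 3/2) + 34*log(y - 1) - 3*log(y**2 + 2) + 38*sqrt(2)*atan(sqrt(2)*y/2))/68] = (4*y**3 - 3*y - 4)/(4*y**4 - 10*y**3 + 14*y**2 - 20*y + 12), which equals f(y).

An antiderivative is F(y) = (40*log(y - 3/2) + 34*log(y - 1) - 3*log(y**2 + 2) + 38*sqrt(2)*atan(sqrt(2)*y/2))/68.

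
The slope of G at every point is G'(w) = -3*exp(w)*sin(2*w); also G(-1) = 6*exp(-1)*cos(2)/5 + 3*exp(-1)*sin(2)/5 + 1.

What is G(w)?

G(w) = -3*exp(w)*sin(2*w)/5 + 6*exp(w)*cos(2*w)/5 + 1

Whatever form G(w) takes, its d/dw must return the stated G'(w).
A general antiderivative is -3*exp(w)*sin(2*w)/5 + 6*exp(w)*cos(2*w)/5 + C.
The condition gives C = 6*exp(-1)*cos(2)/5 + 3*exp(-1)*sin(2)/5 + 1 - (6*exp(-1)*cos(2)/5 + 3*exp(-1)*sin(2)/5) = 1.
So G(w) = -3*exp(w)*sin(2*w)/5 + 6*exp(w)*cos(2*w)/5 + 1.
Check: d/dw[-3*exp(w)*sin(2*w)/5 + 6*exp(w)*cos(2*w)/5 + 1] = -3*exp(w)*sin(2*w) = G'(w).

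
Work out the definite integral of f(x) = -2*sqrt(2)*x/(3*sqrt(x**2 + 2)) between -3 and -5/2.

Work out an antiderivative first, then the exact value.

f matches the chain-rule pattern g'(h)*h' with inner function h(x) = x**2/2 + 1; substituting u = h(x) collapses the integral.
F(x) = -2*sqrt(2)*sqrt(x**2 + 2)/3 is an antiderivative of f.
Check: d/dx[-2*sqrt(2)*sqrt(x**2 + 2)/3] = -2*sqrt(2)*x/(3*sqrt(x**2 + 2)) = f(x).
F(-5/2) = -sqrt(66)/3; F(-3) = -2*sqrt(22)/3.
Integral = F(-5/2) - F(-3) = -sqrt(66)/3 + 2*sqrt(22)/3.

Antiderivative: F(x) = -2*sqrt(2)*sqrt(x**2 + 2)/3; value = -sqrt(66)/3 + 2*sqrt(22)/3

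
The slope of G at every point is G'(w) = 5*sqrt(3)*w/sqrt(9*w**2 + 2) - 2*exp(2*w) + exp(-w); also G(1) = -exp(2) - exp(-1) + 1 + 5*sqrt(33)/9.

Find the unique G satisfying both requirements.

G(w) = 5*sqrt(3*w**2 + 2/3)/3 - exp(2*w) + 1 - exp(-w)

The integrand splits into summands that can be handled one at a time.
A general antiderivative is 5*sqrt(3*w**2 + 2/3)/3 - exp(2*w) - exp(-w) + C.
The condition gives C = -exp(2) - exp(-1) + 1 + 5*sqrt(33)/9 - (-exp(2) - exp(-1) + 5*sqrt(33)/9) = 1.
So G(w) = 5*sqrt(3*w**2 + 2/3)/3 - exp(2*w) + 1 - exp(-w).
Check: d/dw[5*sqrt(3*w**2 + 2/3)/3 - exp(2*w) + 1 - exp(-w)] = (5*sqrt(3)*w*exp(w) - 2*sqrt(9*w**2 + 2)*exp(3*w) + sqrt(9*w**2 + 2))*exp(-w)/sqrt(9*w**2 + 2), which equals G'(w).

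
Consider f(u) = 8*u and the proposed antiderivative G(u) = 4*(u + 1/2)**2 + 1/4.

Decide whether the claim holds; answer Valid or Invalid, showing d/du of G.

d/du[G] = 8*u + 4
d/du[G] - f(u) = 4 != 0.

Invalid: d/du[G] - f = 4, which is not 0.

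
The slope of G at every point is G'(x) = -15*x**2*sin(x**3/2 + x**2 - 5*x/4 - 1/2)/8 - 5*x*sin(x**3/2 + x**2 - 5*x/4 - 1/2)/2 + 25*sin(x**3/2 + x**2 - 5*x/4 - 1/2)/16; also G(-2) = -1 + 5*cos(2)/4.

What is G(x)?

The substitution u = x**3/2 + x**2 - 5*x/4 - 1/2 works: G'(x) is exactly (dG/du)*(du/dx) for that inner function.
A general antiderivative is 5*cos(x**3/2 + x**2 - 5*x/4 - 1/2)/4 + C.
The condition gives C = -1 + 5*cos(2)/4 - (5*cos(2)/4) = -1.
So G(x) = (5*cos(x**3/2 + x**2 - 5*x/4 - 1/2) - 4)/4.
Check: d/dx[(5*cos(x**3/2 + x**2 - 5*x/4 - 1/2) - 4)/4] = -15*x**2*sin(x**3/2 + x**2 - 5*x/4 - 1/2)/8 - 5*x*sin(x**3/2 + x**2 - 5*x/4 - 1/2)/2 + 25*sin(x**3/2 + x**2 - 5*x/4 - 1/2)/16 = G'(x).

G(x) = (5*cos(x**3/2 + x**2 - 5*x/4 - 1/2) - 4)/4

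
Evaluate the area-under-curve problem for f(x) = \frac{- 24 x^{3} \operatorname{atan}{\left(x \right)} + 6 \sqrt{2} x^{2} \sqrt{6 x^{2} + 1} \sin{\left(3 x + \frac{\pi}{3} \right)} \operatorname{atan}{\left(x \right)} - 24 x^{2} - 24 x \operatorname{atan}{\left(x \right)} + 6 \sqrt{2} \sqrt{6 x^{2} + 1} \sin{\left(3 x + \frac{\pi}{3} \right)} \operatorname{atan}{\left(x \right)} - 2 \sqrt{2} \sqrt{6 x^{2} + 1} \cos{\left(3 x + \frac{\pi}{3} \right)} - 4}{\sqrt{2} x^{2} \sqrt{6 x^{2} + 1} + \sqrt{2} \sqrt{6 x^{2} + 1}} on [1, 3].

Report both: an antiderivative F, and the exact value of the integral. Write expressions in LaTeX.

f has the shape u'v + uv' for u = - 4 \sqrt{3 x^{2} + \frac{1}{2}} - 2 \cos{\left(3 x + \frac{\pi}{3} \right)} and v = \operatorname{atan}{\left(x \right)} — it is the derivative of the product u*v.
F(x) = \frac{\sqrt{2} \left(- 4 \sqrt{6 x^{2} + 1} \operatorname{atan}{\left(x \right)} - 2 \sqrt{2} \cos{\left(3 x + \frac{\pi}{3} \right)} \operatorname{atan}{\left(x \right)}\right)}{2} is an antiderivative of f.
Check: d/dx[\frac{\sqrt{2} \left(- 4 \sqrt{6 x^{2} + 1} \operatorname{atan}{\left(x \right)} - 2 \sqrt{2} \cos{\left(3 x + \frac{\pi}{3} \right)} \operatorname{atan}{\left(x \right)}\right)}{2}] = \frac{- 12 \sqrt{2} x^{3} \operatorname{atan}{\left(x \right)} + 6 x^{2} \sqrt{6 x^{2} + 1} \sin{\left(3 x + \frac{\pi}{3} \right)} \operatorname{atan}{\left(x \right)} - 12 \sqrt{2} x^{2} - 12 \sqrt{2} x \operatorname{atan}{\left(x \right)} + 6 \sqrt{6 x^{2} + 1} \sin{\left(3 x + \frac{\pi}{3} \right)} \operatorname{atan}{\left(x \right)} - 2 \sqrt{6 x^{2} + 1} \cos{\left(3 x + \frac{\pi}{3} \right)} - 2 \sqrt{2}}{x^{2} \sqrt{6 x^{2} + 1} + \sqrt{6 x^{2} + 1}}, which equals f(x).
F(3) = - 2 \sqrt{110} \operatorname{atan}{\left(3 \right)} - 2 \cos{\left(\frac{\pi}{3} + 9 \right)} \operatorname{atan}{\left(3 \right)}; F(1) = - \frac{\sqrt{14} \pi}{2} - \frac{\pi \cos{\left(\frac{\pi}{3} + 3 \right)}}{2}.
Integral = F(3) - F(1) = - 2 \sqrt{110} \operatorname{atan}{\left(3 \right)} + \frac{\pi \cos{\left(\frac{\pi}{3} + 3 \right)}}{2} - 2 \cos{\left(\frac{\pi}{3} + 9 \right)} \operatorname{atan}{\left(3 \right)} + \frac{\sqrt{14} \pi}{2}.

Antiderivative: F(x) = \frac{\sqrt{2} \left(- 4 \sqrt{6 x^{2} + 1} \operatorname{atan}{\left(x \right)} - 2 \sqrt{2} \cos{\left(3 x + \frac{\pi}{3} \right)} \operatorname{atan}{\left(x \right)}\right)}{2}; value = - 2 \sqrt{110} \operatorname{atan}{\left(3 \right)} + \frac{\pi \cos{\left(\frac{\pi}{3} + 3 \right)}}{2} - 2 \cos{\left(\frac{\pi}{3} + 9 \right)} \operatorname{atan}{\left(3 \right)} + \frac{\sqrt{14} \pi}{2}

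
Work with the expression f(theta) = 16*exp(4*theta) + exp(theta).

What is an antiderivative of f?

An antiderivative is F(theta) = 4*exp(4*theta) + exp(theta).

Integrate term by term and add the pieces.
Check: d/dtheta[4*exp(4*theta) + exp(theta)] = 16*exp(4*theta) + exp(theta) = f(theta).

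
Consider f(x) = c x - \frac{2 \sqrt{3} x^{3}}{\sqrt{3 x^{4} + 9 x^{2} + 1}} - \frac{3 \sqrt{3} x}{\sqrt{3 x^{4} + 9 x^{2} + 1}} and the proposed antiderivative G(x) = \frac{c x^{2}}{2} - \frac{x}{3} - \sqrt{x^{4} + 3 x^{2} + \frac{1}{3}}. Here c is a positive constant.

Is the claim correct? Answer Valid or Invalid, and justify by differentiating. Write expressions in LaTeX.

d/dx[G] = \frac{3 c x \sqrt{3 x^{4} + 9 x^{2} + 1} - 6 \sqrt{3} x^{3} - 9 \sqrt{3} x - \sqrt{3 x^{4} + 9 x^{2} + 1}}{3 \sqrt{3 x^{4} + 9 x^{2} + 1}}
d/dx[G] - f(x) = - \frac{1}{3} != 0.

Invalid: d/dx[G] - f = - \frac{1}{3}, which is not 0.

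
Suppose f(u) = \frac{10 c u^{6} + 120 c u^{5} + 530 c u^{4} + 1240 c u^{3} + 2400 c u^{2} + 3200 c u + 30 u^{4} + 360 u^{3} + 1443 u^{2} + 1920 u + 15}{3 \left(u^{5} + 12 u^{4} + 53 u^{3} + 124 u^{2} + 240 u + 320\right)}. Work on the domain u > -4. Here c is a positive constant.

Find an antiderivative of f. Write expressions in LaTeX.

An antiderivative is F(u) = \frac{5 c u^{2}}{3} + 5 \log{\left(\frac{u^{2}}{2} + \frac{5}{2} \right)} - \frac{1}{2 \left(u + 4\right)^{2}}.

Recover f(u) by differentiating a candidate F(u); any mismatch rules it out.
Check: d/du[\frac{5 c u^{2}}{3} + 5 \log{\left(\frac{u^{2}}{2} + \frac{5}{2} \right)} - \frac{1}{2 \left(u + 4\right)^{2}}] = \frac{10 c u^{6} + 120 c u^{5} + 530 c u^{4} + 1240 c u^{3} + 2400 c u^{2} + 3200 c u + 30 u^{4} + 360 u^{3} + 1443 u^{2} + 1920 u + 15}{3 u^{5} + 36 u^{4} + 159 u^{3} + 372 u^{2} + 720 u + 960}, which equals f(u).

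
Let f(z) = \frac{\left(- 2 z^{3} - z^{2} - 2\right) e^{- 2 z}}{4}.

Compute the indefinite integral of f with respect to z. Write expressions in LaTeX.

F(z) = \frac{\left(z^{3} + 2 z^{2} + 2 z + 2\right) e^{- 2 z}}{4} + C

Recognize the product-rule pattern: f = u'v + uv' with u = \frac{z^{3}}{4} + \frac{z^{2}}{2} + \frac{z}{2} + \frac{1}{2}, v = e^{- 2 z}, so integration by parts undoes it.
Check: d/dz[\frac{\left(z^{3} + 2 z^{2} + 2 z + 2\right) e^{- 2 z}}{4}] = \frac{\left(- 2 z^{3} - z^{2} - 2\right) e^{- 2 z}}{4} = f(z).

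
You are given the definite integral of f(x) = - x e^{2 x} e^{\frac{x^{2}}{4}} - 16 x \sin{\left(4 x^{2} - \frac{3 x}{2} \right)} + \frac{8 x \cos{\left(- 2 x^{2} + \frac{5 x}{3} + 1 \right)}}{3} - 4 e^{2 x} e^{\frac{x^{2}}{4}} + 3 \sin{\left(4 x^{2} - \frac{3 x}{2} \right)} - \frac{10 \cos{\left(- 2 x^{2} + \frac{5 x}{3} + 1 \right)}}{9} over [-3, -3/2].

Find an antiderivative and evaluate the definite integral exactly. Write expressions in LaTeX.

Antiderivative: F(x) = - 2 e^{2 x} e^{\frac{x^{2}}{4}} - \frac{2 \sin{\left(- 2 x^{2} + \frac{5 x}{3} + 1 \right)}}{3} + 2 \cos{\left(4 x^{2} - \frac{3 x}{2} \right)}; value = \frac{2 \sin{\left(6 \right)}}{3} - \frac{2}{e^{\frac{39}{16}}} - \frac{2 \sin{\left(22 \right)}}{3} + \frac{2}{e^{\frac{15}{4}}} + 2 \cos{\left(\frac{45}{4} \right)} - 2 \cos{\left(\frac{81}{2} \right)}

The integrand splits into summands that can be handled one at a time.
F(x) = - 2 e^{2 x} e^{\frac{x^{2}}{4}} - \frac{2 \sin{\left(- 2 x^{2} + \frac{5 x}{3} + 1 \right)}}{3} + 2 \cos{\left(4 x^{2} - \frac{3 x}{2} \right)} is an antiderivative of f.
Check: d/dx[- 2 e^{2 x} e^{\frac{x^{2}}{4}} - \frac{2 \sin{\left(- 2 x^{2} + \frac{5 x}{3} + 1 \right)}}{3} + 2 \cos{\left(4 x^{2} - \frac{3 x}{2} \right)}] = - x e^{2 x} e^{\frac{x^{2}}{4}} - 16 x \sin{\left(4 x^{2} - \frac{3 x}{2} \right)} + \frac{8 x \cos{\left(- 2 x^{2} + \frac{5 x}{3} + 1 \right)}}{3} - 4 e^{2 x} e^{\frac{x^{2}}{4}} + 3 \sin{\left(4 x^{2} - \frac{3 x}{2} \right)} - \frac{10 \cos{\left(- 2 x^{2} + \frac{5 x}{3} + 1 \right)}}{9} = f(x).
F(-3/2) = \frac{2 \sin{\left(6 \right)}}{3} - \frac{2}{e^{\frac{39}{16}}} + 2 \cos{\left(\frac{45}{4} \right)}; F(-3) = 2 \cos{\left(\frac{81}{2} \right)} - \frac{2}{e^{\frac{15}{4}}} + \frac{2 \sin{\left(22 \right)}}{3}.
Integral = F(-3/2) - F(-3) = \frac{2 \sin{\left(6 \right)}}{3} - \frac{2}{e^{\frac{39}{16}}} - \frac{2 \sin{\left(22 \right)}}{3} + \frac{2}{e^{\frac{15}{4}}} + 2 \cos{\left(\frac{45}{4} \right)} - 2 \cos{\left(\frac{81}{2} \right)}.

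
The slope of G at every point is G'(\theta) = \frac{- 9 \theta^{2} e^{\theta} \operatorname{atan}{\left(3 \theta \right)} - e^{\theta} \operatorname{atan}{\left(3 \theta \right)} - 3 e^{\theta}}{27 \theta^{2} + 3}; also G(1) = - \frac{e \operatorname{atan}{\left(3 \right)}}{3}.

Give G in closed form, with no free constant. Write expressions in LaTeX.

G(\theta) = - \frac{e^{\theta} \operatorname{atan}{\left(3 \theta \right)}}{3}

Recognize the product-rule pattern: G'(\theta) = u'v + uv' with u = - \frac{\operatorname{atan}{\left(3 \theta \right)}}{3}, v = e^{\theta}, so integration by parts undoes it.
A general antiderivative is - \frac{e^{\theta} \operatorname{atan}{\left(3 \theta \right)}}{3} + C.
The condition gives C = - \frac{e \operatorname{atan}{\left(3 \right)}}{3} - (- \frac{e \operatorname{atan}{\left(3 \right)}}{3}) = 0.
So G(\theta) = - \frac{e^{\theta} \operatorname{atan}{\left(3 \theta \right)}}{3}.
Check: d/d\theta[- \frac{e^{\theta} \operatorname{atan}{\left(3 \theta \right)}}{3}] = \frac{- 9 \theta^{2} e^{\theta} \operatorname{atan}{\left(3 \theta \right)} - e^{\theta} \operatorname{atan}{\left(3 \theta \right)} - 3 e^{\theta}}{27 \theta^{2} + 3} = G'(\theta).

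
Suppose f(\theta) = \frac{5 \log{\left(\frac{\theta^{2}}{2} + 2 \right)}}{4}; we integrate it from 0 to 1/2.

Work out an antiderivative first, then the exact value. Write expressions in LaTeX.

Antiderivative: F(\theta) = \frac{5 \left(\theta \log{\left(\frac{\theta^{2}}{2} + 2 \right)} - 2 \theta + 4 \operatorname{atan}{\left(\frac{\theta}{2} \right)}\right)}{4}; value = - \frac{5}{4} + \frac{5 \log{\left(\frac{17}{8} \right)}}{8} + 5 \operatorname{atan}{\left(\frac{1}{4} \right)}

Differentiate the proposed F(\theta) back; it has to land on f(\theta) exactly.
F(\theta) = \frac{5 \left(\theta \log{\left(\frac{\theta^{2}}{2} + 2 \right)} - 2 \theta + 4 \operatorname{atan}{\left(\frac{\theta}{2} \right)}\right)}{4} is an antiderivative of f.
Check: d/d\theta[\frac{5 \left(\theta \log{\left(\frac{\theta^{2}}{2} + 2 \right)} - 2 \theta + 4 \operatorname{atan}{\left(\frac{\theta}{2} \right)}\right)}{4}] = \frac{5 \log{\left(\frac{\theta^{2}}{2} + 2 \right)}}{4} = f(\theta).
F(1/2) = - \frac{5}{4} + \frac{5 \log{\left(\frac{17}{8} \right)}}{8} + 5 \operatorname{atan}{\left(\frac{1}{4} \right)}; F(0) = 0.
Integral = F(1/2) - F(0) = - \frac{5}{4} + \frac{5 \log{\left(\frac{17}{8} \right)}}{8} + 5 \operatorname{atan}{\left(\frac{1}{4} \right)}.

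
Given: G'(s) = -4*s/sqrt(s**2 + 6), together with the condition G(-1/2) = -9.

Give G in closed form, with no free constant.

G(s) = 1 - 4*sqrt(s**2 + 6)

G'(s) matches the chain-rule pattern g'(h)*h' with inner function h(s) = s**2 + 6; substituting u = h(s) collapses the integral.
A general antiderivative is -4*sqrt(s**2 + 6) + C.
The condition gives C = -9 - (-10) = 1.
So G(s) = 1 - 4*sqrt(s**2 + 6).
Check: d/ds[1 - 4*sqrt(s**2 + 6)] = -4*s/sqrt(s**2 + 6) = G'(s).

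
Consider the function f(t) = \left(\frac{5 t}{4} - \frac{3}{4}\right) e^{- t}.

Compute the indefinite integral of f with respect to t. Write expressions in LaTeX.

F(t) = \frac{\left(- 5 t - 2\right) e^{- t}}{4} + C

f has the shape u'v + uv' for u = - \frac{5 t}{4} - \frac{1}{2} and v = e^{- t} — it is the derivative of the product u*v.
Check: d/dt[\frac{\left(- 5 t - 2\right) e^{- t}}{4}] = \frac{\left(5 t - 3\right) e^{- t}}{4}, which equals f(t).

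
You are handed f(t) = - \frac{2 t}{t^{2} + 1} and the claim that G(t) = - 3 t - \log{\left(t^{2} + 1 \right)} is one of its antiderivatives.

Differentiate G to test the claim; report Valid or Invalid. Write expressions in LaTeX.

Invalid: d/dt[G] - f = -3, which is not 0.

d/dt[G] = \frac{- 3 t^{2} - 2 t - 3}{t^{2} + 1}
d/dt[G] - f(t) = -3 != 0.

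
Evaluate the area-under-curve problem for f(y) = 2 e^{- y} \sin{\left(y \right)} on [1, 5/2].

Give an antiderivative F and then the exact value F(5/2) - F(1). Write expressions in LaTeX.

For F(y) to be correct the identity F'(y) - f(y) = 0 must hold.
F(y) = - e^{- y} \sin{\left(y \right)} - e^{- y} \cos{\left(y \right)} is an antiderivative of f.
Check: d/dy[- e^{- y} \sin{\left(y \right)} - e^{- y} \cos{\left(y \right)}] = 2 e^{- y} \sin{\left(y \right)} = f(y).
F(5/2) = - \frac{\sin{\left(\frac{5}{2} \right)}}{e^{\frac{5}{2}}} - \frac{\cos{\left(\frac{5}{2} \right)}}{e^{\frac{5}{2}}}; F(1) = - \frac{\sin{\left(1 \right)}}{e} - \frac{\cos{\left(1 \right)}}{e}.
Integral = F(5/2) - F(1) = - \frac{\sin{\left(\frac{5}{2} \right)}}{e^{\frac{5}{2}}} - \frac{\cos{\left(\frac{5}{2} \right)}}{e^{\frac{5}{2}}} + \frac{\cos{\left(1 \right)}}{e} + \frac{\sin{\left(1 \right)}}{e}.

Antiderivative: F(y) = - e^{- y} \sin{\left(y \right)} - e^{- y} \cos{\left(y \right)}; value = - \frac{\sin{\left(\frac{5}{2} \right)}}{e^{\frac{5}{2}}} - \frac{\cos{\left(\frac{5}{2} \right)}}{e^{\frac{5}{2}}} + \frac{\cos{\left(1 \right)}}{e} + \frac{\sin{\left(1 \right)}}{e}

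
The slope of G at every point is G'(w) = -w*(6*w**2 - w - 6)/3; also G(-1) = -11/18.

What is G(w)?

G(w) = -w**4/2 + w**3/9 + w**2 - 1

A candidate passes only if d/dw[G] lands on the given G'(w) exactly.
A general antiderivative is -w**4/2 + w**3/9 + w**2 + C.
The condition gives C = -11/18 - (7/18) = -1.
So G(w) = -w**4/2 + w**3/9 + w**2 - 1.
Check: d/dw[-w**4/2 + w**3/9 + w**2 - 1] = -2*w**3 + w**2/3 + 2*w, which equals G'(w).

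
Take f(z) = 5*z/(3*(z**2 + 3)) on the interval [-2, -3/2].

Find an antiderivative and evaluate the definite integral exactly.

Antiderivative: F(z) = 5*log(z**2 + 3)/6; value = -5*log(7)/6 + 5*log(21/4)/6

The substitution u = z**2 + 3 works: f is exactly (dF/du)*(du/dz) for that inner function.
F(z) = 5*log(z**2 + 3)/6 is an antiderivative of f.
Check: d/dz[5*log(z**2 + 3)/6] = 5*z/(3*z**2 + 9), which equals f(z).
F(-3/2) = 5*log(21/4)/6; F(-2) = 5*log(7)/6.
Integral = F(-3/2) - F(-2) = -5*log(7)/6 + 5*log(21/4)/6.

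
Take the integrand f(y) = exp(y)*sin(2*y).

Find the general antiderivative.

A candidate is checked by its d/dy: the result must match f(y).
Check: d/dy[-(-sin(2*y) + 2*cos(2*y))*exp(y)/5] = exp(y)*sin(2*y) = f(y).

F(y) = -(-sin(2*y) + 2*cos(2*y))*exp(y)/5 + C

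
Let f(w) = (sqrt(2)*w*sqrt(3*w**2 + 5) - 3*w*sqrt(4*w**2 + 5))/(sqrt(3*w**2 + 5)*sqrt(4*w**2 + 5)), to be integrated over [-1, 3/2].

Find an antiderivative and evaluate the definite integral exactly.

A candidate is checked by its d/dw: the result must match f(w).
F(w) = sqrt(2*w**2 + 5/2)/2 - sqrt(3*w**2 + 5) is an antiderivative of f.
Check: d/dw[sqrt(2*w**2 + 5/2)/2 - sqrt(3*w**2 + 5)] = (sqrt(2)*w*sqrt(3*w**2 + 5) - 3*w*sqrt(4*w**2 + 5))/(sqrt(3*w**2 + 5)*sqrt(4*w**2 + 5)) = f(w).
F(3/2) = -sqrt(47)/2 + sqrt(7)/2; F(-1) = -5*sqrt(2)/4.
Integral = F(3/2) - F(-1) = -sqrt(47)/2 + sqrt(7)/2 + 5*sqrt(2)/4.

Antiderivative: F(w) = sqrt(2*w**2 + 5/2)/2 - sqrt(3*w**2 + 5); value = -sqrt(47)/2 + sqrt(7)/2 + 5*sqrt(2)/4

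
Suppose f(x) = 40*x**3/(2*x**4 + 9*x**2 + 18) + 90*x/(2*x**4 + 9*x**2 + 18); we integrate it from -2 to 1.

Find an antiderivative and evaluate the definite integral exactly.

f matches the chain-rule pattern g'(h)*h' with inner function h(x) = x**4/3 + 3*x**2/2 + 3; substituting u = h(x) collapses the integral.
F(x) = 5*log(x**4/3 + 3*x**2/2 + 3) is an antiderivative of f.
Check: d/dx[5*log(x**4/3 + 3*x**2/2 + 3)] = (40*x**3 + 90*x)/(2*x**4 + 9*x**2 + 18), which equals f(x).
F(1) = 5*log(29/6); F(-2) = 5*log(43/3).
Integral = F(1) - F(-2) = -5*log(43/3) + 5*log(29/6).

Antiderivative: F(x) = 5*log(x**4/3 + 3*x**2/2 + 3); value = -5*log(43/3) + 5*log(29/6)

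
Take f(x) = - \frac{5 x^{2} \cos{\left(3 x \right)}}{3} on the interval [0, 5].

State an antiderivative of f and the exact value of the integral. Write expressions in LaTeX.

Antiderivative: F(x) = - \frac{5 \left(9 x^{2} \sin{\left(3 x \right)} + 6 x \cos{\left(3 x \right)} - 2 \sin{\left(3 x \right)}\right)}{81}; value = - \frac{1115 \sin{\left(15 \right)}}{81} - \frac{50 \cos{\left(15 \right)}}{27}

An antiderivative F(x) passes only if d/dx[F] lands on f(x) exactly.
F(x) = - \frac{5 \left(9 x^{2} \sin{\left(3 x \right)} + 6 x \cos{\left(3 x \right)} - 2 \sin{\left(3 x \right)}\right)}{81} is an antiderivative of f.
Check: d/dx[- \frac{5 \left(9 x^{2} \sin{\left(3 x \right)} + 6 x \cos{\left(3 x \right)} - 2 \sin{\left(3 x \right)}\right)}{81}] = - \frac{5 x^{2} \cos{\left(3 x \right)}}{3} = f(x).
F(5) = - \frac{1115 \sin{\left(15 \right)}}{81} - \frac{50 \cos{\left(15 \right)}}{27}; F(0) = 0.
Integral = F(5) - F(0) = - \frac{1115 \sin{\left(15 \right)}}{81} - \frac{50 \cos{\left(15 \right)}}{27}.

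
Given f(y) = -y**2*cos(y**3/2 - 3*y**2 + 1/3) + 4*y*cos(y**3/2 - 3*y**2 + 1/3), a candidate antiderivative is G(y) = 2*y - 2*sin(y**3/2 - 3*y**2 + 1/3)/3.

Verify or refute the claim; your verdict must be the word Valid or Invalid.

d/dy[G] = -y**2*cos(y**3/2 - 3*y**2 + 1/3) + 4*y*cos(y**3/2 - 3*y**2 + 1/3) + 2
d/dy[G] - f(y) = 2 != 0.

Invalid: d/dy[G] - f = 2, which is not 0.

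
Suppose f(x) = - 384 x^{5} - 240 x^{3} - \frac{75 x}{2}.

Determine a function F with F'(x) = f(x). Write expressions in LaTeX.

An antiderivative is F(x) = - \frac{\left(16 x^{2} + 5\right)^{3}}{64}.

The substitution u = 4 x^{2} + \frac{5}{4} works: f is exactly (dF/du)*(du/dx) for that inner function.
Check: d/dx[- \frac{\left(16 x^{2} + 5\right)^{3}}{64}] = - 384 x^{5} - 240 x^{3} - \frac{75 x}{2} = f(x).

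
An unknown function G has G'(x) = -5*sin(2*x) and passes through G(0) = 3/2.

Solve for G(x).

G(x) = 5*cos(2*x)/2 - 1

Check a candidate G(x) by differentiating: d/dx[G] must match the given G'(x).
A general antiderivative is 5*cos(2*x)/2 + C.
The condition gives C = 3/2 - (5/2) = -1.
So G(x) = 5*cos(2*x)/2 - 1.
Check: d/dx[5*cos(2*x)/2 - 1] = -5*sin(2*x) = G'(x).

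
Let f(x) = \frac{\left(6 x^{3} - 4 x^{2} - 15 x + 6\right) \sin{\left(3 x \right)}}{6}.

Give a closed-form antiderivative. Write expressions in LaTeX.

An antiderivative is F(x) = \frac{- 54 x^{3} \cos{\left(3 x \right)} + 54 x^{2} \sin{\left(3 x \right)} + 36 x^{2} \cos{\left(3 x \right)} - 24 x \sin{\left(3 x \right)} + 171 x \cos{\left(3 x \right)} - 57 \sin{\left(3 x \right)} - 62 \cos{\left(3 x \right)}}{162}.

An antiderivative F(x) passes only if d/dx[F] lands on f(x) exactly.
Check: d/dx[\frac{- 54 x^{3} \cos{\left(3 x \right)} + 54 x^{2} \sin{\left(3 x \right)} + 36 x^{2} \cos{\left(3 x \right)} - 24 x \sin{\left(3 x \right)} + 171 x \cos{\left(3 x \right)} - 57 \sin{\left(3 x \right)} - 62 \cos{\left(3 x \right)}}{162}] = x^{3} \sin{\left(3 x \right)} - \frac{2 x^{2} \sin{\left(3 x \right)}}{3} - \frac{5 x \sin{\left(3 x \right)}}{2} + \sin{\left(3 x \right)}, which equals f(x).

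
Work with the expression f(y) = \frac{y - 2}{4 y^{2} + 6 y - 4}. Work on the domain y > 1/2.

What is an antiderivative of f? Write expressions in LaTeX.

An antiderivative is F(y) = \frac{- 3 \log{\left(y - \frac{1}{2} \right)} + 8 \log{\left(y + 2 \right)}}{20}.

Factor the denominator (2 \left(y + 2\right) \left(2 y - 1\right)) and decompose: f = - \frac{3}{10 \left(2 y - 1\right)} + \frac{2}{5 \left(y + 2\right)}; each piece integrates to a log, atan, or power term.
Check: d/dy[\frac{- 3 \log{\left(y - \frac{1}{2} \right)} + 8 \log{\left(y + 2 \right)}}{20}] = \frac{y - 2}{4 y^{2} + 6 y - 4} = f(y).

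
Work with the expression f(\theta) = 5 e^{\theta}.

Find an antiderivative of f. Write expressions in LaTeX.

A first test for any F(\theta): its \theta-derivative must equal f(\theta) identically.
Check: d/d\theta[5 e^{\theta}] = 5 e^{\theta} = f(\theta).

An antiderivative is F(\theta) = 5 e^{\theta}.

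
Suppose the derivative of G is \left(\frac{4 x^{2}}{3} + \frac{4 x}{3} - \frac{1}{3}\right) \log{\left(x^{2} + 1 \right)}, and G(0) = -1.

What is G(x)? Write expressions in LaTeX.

G(x) = \frac{- 8 x^{3} - 18 x^{2} + 3 x \left(4 x^{2} + 6 x - 3\right) \log{\left(x^{2} + 1 \right)} + 42 x + 18 \log{\left(x^{2} + 1 \right)} - 42 \operatorname{atan}{\left(x \right)} - 27}{27}

Any candidate G(x) must reproduce the stated G'(x) exactly.
A general antiderivative is - \frac{8 x^{3}}{27} - \frac{2 x^{2}}{3} + \frac{14 x}{9} + \left(\frac{4 x^{3}}{9} + \frac{2 x^{2}}{3} - \frac{x}{3}\right) \log{\left(x^{2} + 1 \right)} + \frac{2 \log{\left(x^{2} + 1 \right)}}{3} - \frac{14 \operatorname{atan}{\left(x \right)}}{9} + C.
The condition gives C = -1 - (0) = -1.
So G(x) = \frac{- 8 x^{3} - 18 x^{2} + 3 x \left(4 x^{2} + 6 x - 3\right) \log{\left(x^{2} + 1 \right)} + 42 x + 18 \log{\left(x^{2} + 1 \right)} - 42 \operatorname{atan}{\left(x \right)} - 27}{27}.
Check: d/dx[\frac{- 8 x^{3} - 18 x^{2} + 3 x \left(4 x^{2} + 6 x - 3\right) \log{\left(x^{2} + 1 \right)} + 42 x + 18 \log{\left(x^{2} + 1 \right)} - 42 \operatorname{atan}{\left(x \right)} - 27}{27}] = \frac{4 x^{2} \log{\left(x^{2} + 1 \right)}}{3} + \frac{4 x \log{\left(x^{2} + 1 \right)}}{3} - \frac{\log{\left(x^{2} + 1 \right)}}{3}, which equals G'(x).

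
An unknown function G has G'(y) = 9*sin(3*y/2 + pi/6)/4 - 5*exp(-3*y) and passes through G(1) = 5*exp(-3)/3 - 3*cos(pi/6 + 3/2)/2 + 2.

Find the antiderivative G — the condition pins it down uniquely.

The integrand splits into summands that can be handled one at a time.
A general antiderivative is -3*cos(3*y/2 + pi/6)/2 + 5*exp(-3*y)/3 + C.
The condition gives C = 5*exp(-3)/3 - 3*cos(pi/6 + 3/2)/2 + 2 - (5*exp(-3)/3 - 3*cos(pi/6 + 3/2)/2) = 2.
So G(y) = -3*cos(3*y/2 + pi/6)/2 + 2 + 5*exp(-3*y)/3.
Check: d/dy[-3*cos(3*y/2 + pi/6)/2 + 2 + 5*exp(-3*y)/3] = (9*exp(3*y)*sin(3*y/2 + pi/6) - 20)*exp(-3*y)/4, which equals G'(y).

G(y) = -3*cos(3*y/2 + pi/6)/2 + 2 + 5*exp(-3*y)/3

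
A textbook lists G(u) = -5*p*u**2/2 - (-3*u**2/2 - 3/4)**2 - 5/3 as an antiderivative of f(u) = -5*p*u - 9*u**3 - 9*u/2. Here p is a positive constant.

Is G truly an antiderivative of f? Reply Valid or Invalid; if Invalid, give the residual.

d/du[G] = -5*p*u - 9*u**3 - 9*u/2
This equals f(u) exactly, so the claim holds.

Valid - the claim checks out under differentiation.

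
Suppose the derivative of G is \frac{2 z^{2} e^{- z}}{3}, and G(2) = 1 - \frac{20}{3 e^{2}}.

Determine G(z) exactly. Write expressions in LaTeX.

G'(z) has the shape u'v + uv' for u = - \frac{2 z^{2}}{3} - \frac{4 z}{3} - \frac{4}{3} and v = e^{- z} — it is the derivative of the product u*v.
A general antiderivative is \frac{\left(- 2 z^{2} - 4 z - 4\right) e^{- z}}{3} + C.
The condition gives C = 1 - \frac{20}{3 e^{2}} - (- \frac{20}{3 e^{2}}) = 1.
So G(z) = \frac{\left(- 2 z^{2} - 4 z - 4\right) e^{- z}}{3} + 1.
Check: d/dz[\frac{\left(- 2 z^{2} - 4 z - 4\right) e^{- z}}{3} + 1] = \frac{2 z^{2} e^{- z}}{3} = G'(z).

G(z) = \frac{\left(- 2 z^{2} - 4 z - 4\right) e^{- z}}{3} + 1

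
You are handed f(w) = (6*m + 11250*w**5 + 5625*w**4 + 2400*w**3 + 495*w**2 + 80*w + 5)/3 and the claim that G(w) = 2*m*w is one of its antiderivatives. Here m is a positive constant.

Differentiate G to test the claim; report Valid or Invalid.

d/dw[G] = 2*m
d/dw[G] - f(w) = -3750*w**5 - 1875*w**4 - 800*w**3 - 165*w**2 - 80*w/3 - 5/3 != 0.

Invalid: d/dw[G] - f = -3750*w**5 - 1875*w**4 - 800*w**3 - 165*w**2 - 80*w/3 - 5/3, which is not 0.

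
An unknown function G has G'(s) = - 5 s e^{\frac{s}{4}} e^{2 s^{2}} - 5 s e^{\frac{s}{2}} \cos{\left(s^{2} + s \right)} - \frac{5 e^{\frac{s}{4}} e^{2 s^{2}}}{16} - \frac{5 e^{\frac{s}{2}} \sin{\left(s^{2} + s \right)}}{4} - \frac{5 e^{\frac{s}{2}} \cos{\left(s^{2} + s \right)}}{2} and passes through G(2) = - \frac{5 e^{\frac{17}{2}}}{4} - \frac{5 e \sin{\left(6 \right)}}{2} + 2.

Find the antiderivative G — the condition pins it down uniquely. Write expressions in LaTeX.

G(s) = - \frac{5 e^{\frac{s}{4}} e^{2 s^{2}} + 10 e^{\frac{s}{2}} \sin{\left(s^{2} + s \right)} - 8}{4}

G'(s) has the shape u'v + uv' for u = - \frac{5 e^{2 s^{2} - \frac{s}{4}}}{4} - \frac{5 \sin{\left(s^{2} + s \right)}}{2} and v = e^{\frac{s}{2}} — it is the derivative of the product u*v.
A general antiderivative is \frac{5 \left(- e^{2 s^{2} - \frac{s}{4}} - 2 \sin{\left(s^{2} + s \right)}\right) e^{\frac{s}{2}}}{4} + C.
The condition gives C = - \frac{5 e^{\frac{17}{2}}}{4} - \frac{5 e \sin{\left(6 \right)}}{2} + 2 - (- \frac{5 e^{\frac{17}{2}}}{4} - \frac{5 e \sin{\left(6 \right)}}{2}) = 2.
So G(s) = - \frac{5 e^{\frac{s}{4}} e^{2 s^{2}} + 10 e^{\frac{s}{2}} \sin{\left(s^{2} + s \right)} - 8}{4}.
Check: d/ds[- \frac{5 e^{\frac{s}{4}} e^{2 s^{2}} + 10 e^{\frac{s}{2}} \sin{\left(s^{2} + s \right)} - 8}{4}] = - 5 s e^{\frac{s}{4}} e^{2 s^{2}} - 5 s e^{\frac{s}{2}} \cos{\left(s^{2} + s \right)} - \frac{5 e^{\frac{s}{4}} e^{2 s^{2}}}{16} - \frac{5 e^{\frac{s}{2}} \sin{\left(s^{2} + s \right)}}{4} - \frac{5 e^{\frac{s}{2}} \cos{\left(s^{2} + s \right)}}{2} = G'(s).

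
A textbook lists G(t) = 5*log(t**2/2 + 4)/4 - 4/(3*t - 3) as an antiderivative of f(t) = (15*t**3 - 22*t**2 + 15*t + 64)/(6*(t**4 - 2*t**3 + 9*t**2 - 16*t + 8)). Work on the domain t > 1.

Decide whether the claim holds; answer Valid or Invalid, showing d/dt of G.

d/dt[G] = (15*t**3 - 22*t**2 + 15*t + 64)/(6*t**4 - 12*t**3 + 54*t**2 - 96*t + 48)
This equals f(t) exactly, so the claim holds.

Valid: G'(t) = f(t).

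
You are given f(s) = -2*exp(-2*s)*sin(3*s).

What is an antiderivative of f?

Whatever form F(s) takes, F'(s) = f(s) is non-negotiable.
Check: d/ds[(4*sin(3*s) + 6*cos(3*s))*exp(-2*s)/13] = -2*exp(-2*s)*sin(3*s) = f(s).

An antiderivative is F(s) = (4*sin(3*s) + 6*cos(3*s))*exp(-2*s)/13.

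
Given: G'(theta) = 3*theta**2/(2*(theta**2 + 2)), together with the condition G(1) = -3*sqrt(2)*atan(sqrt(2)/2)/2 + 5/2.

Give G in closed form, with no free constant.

Since d/dtheta undoes antidifferentiation here, G(theta) must give back the stated G'(theta).
A general antiderivative is 3*theta/2 - 3*sqrt(2)*atan(sqrt(2)*theta/2)/2 + C.
The condition gives C = -3*sqrt(2)*atan(sqrt(2)/2)/2 + 5/2 - (-3*sqrt(2)*atan(sqrt(2)/2)/2 + 3/2) = 1.
So G(theta) = 3*theta/2 - 3*sqrt(2)*atan(sqrt(2)*theta/2)/2 + 1.
Check: d/dtheta[3*theta/2 - 3*sqrt(2)*atan(sqrt(2)*theta/2)/2 + 1] = 3*theta**2/(2*theta**2 + 4), which equals G'(theta).

G(theta) = 3*theta/2 - 3*sqrt(2)*atan(sqrt(2)*theta/2)/2 + 1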